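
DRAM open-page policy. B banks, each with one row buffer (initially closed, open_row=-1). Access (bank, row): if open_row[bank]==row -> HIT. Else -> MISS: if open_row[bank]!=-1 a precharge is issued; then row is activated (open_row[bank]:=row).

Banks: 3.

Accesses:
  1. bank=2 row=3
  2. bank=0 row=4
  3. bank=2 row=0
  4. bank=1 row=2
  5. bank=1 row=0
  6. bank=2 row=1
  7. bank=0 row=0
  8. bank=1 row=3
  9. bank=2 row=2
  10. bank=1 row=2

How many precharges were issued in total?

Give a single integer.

Answer: 7

Derivation:
Acc 1: bank2 row3 -> MISS (open row3); precharges=0
Acc 2: bank0 row4 -> MISS (open row4); precharges=0
Acc 3: bank2 row0 -> MISS (open row0); precharges=1
Acc 4: bank1 row2 -> MISS (open row2); precharges=1
Acc 5: bank1 row0 -> MISS (open row0); precharges=2
Acc 6: bank2 row1 -> MISS (open row1); precharges=3
Acc 7: bank0 row0 -> MISS (open row0); precharges=4
Acc 8: bank1 row3 -> MISS (open row3); precharges=5
Acc 9: bank2 row2 -> MISS (open row2); precharges=6
Acc 10: bank1 row2 -> MISS (open row2); precharges=7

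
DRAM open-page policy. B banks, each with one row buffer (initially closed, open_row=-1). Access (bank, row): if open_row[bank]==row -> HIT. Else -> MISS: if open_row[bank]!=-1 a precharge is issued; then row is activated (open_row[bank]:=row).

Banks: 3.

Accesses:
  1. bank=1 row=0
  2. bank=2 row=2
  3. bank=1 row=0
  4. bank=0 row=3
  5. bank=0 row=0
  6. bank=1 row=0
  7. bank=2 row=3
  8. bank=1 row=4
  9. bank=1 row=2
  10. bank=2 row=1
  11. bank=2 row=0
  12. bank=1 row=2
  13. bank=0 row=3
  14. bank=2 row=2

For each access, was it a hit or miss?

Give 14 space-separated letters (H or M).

Answer: M M H M M H M M M M M H M M

Derivation:
Acc 1: bank1 row0 -> MISS (open row0); precharges=0
Acc 2: bank2 row2 -> MISS (open row2); precharges=0
Acc 3: bank1 row0 -> HIT
Acc 4: bank0 row3 -> MISS (open row3); precharges=0
Acc 5: bank0 row0 -> MISS (open row0); precharges=1
Acc 6: bank1 row0 -> HIT
Acc 7: bank2 row3 -> MISS (open row3); precharges=2
Acc 8: bank1 row4 -> MISS (open row4); precharges=3
Acc 9: bank1 row2 -> MISS (open row2); precharges=4
Acc 10: bank2 row1 -> MISS (open row1); precharges=5
Acc 11: bank2 row0 -> MISS (open row0); precharges=6
Acc 12: bank1 row2 -> HIT
Acc 13: bank0 row3 -> MISS (open row3); precharges=7
Acc 14: bank2 row2 -> MISS (open row2); precharges=8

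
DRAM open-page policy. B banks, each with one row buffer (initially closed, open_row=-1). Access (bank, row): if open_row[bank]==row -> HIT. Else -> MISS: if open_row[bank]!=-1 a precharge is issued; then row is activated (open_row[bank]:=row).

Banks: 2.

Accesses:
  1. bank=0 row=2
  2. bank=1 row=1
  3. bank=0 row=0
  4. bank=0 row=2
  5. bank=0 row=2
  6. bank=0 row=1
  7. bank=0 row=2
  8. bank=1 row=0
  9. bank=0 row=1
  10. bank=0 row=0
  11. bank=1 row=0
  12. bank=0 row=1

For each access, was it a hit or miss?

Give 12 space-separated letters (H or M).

Acc 1: bank0 row2 -> MISS (open row2); precharges=0
Acc 2: bank1 row1 -> MISS (open row1); precharges=0
Acc 3: bank0 row0 -> MISS (open row0); precharges=1
Acc 4: bank0 row2 -> MISS (open row2); precharges=2
Acc 5: bank0 row2 -> HIT
Acc 6: bank0 row1 -> MISS (open row1); precharges=3
Acc 7: bank0 row2 -> MISS (open row2); precharges=4
Acc 8: bank1 row0 -> MISS (open row0); precharges=5
Acc 9: bank0 row1 -> MISS (open row1); precharges=6
Acc 10: bank0 row0 -> MISS (open row0); precharges=7
Acc 11: bank1 row0 -> HIT
Acc 12: bank0 row1 -> MISS (open row1); precharges=8

Answer: M M M M H M M M M M H M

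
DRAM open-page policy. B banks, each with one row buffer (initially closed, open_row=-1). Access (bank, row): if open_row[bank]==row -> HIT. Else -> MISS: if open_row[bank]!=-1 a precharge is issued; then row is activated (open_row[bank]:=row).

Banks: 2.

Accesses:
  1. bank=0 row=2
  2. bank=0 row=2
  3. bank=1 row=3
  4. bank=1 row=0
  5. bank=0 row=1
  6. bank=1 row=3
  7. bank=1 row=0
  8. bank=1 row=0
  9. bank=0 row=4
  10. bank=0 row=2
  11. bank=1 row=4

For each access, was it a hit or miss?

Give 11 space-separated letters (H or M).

Answer: M H M M M M M H M M M

Derivation:
Acc 1: bank0 row2 -> MISS (open row2); precharges=0
Acc 2: bank0 row2 -> HIT
Acc 3: bank1 row3 -> MISS (open row3); precharges=0
Acc 4: bank1 row0 -> MISS (open row0); precharges=1
Acc 5: bank0 row1 -> MISS (open row1); precharges=2
Acc 6: bank1 row3 -> MISS (open row3); precharges=3
Acc 7: bank1 row0 -> MISS (open row0); precharges=4
Acc 8: bank1 row0 -> HIT
Acc 9: bank0 row4 -> MISS (open row4); precharges=5
Acc 10: bank0 row2 -> MISS (open row2); precharges=6
Acc 11: bank1 row4 -> MISS (open row4); precharges=7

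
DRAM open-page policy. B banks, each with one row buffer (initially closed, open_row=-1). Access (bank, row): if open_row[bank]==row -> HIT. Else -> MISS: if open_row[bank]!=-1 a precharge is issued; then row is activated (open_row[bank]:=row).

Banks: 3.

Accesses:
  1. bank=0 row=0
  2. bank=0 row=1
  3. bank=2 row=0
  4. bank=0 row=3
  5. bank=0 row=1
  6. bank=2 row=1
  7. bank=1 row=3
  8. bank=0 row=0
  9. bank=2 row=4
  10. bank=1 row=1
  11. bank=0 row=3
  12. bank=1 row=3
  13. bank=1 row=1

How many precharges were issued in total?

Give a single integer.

Answer: 10

Derivation:
Acc 1: bank0 row0 -> MISS (open row0); precharges=0
Acc 2: bank0 row1 -> MISS (open row1); precharges=1
Acc 3: bank2 row0 -> MISS (open row0); precharges=1
Acc 4: bank0 row3 -> MISS (open row3); precharges=2
Acc 5: bank0 row1 -> MISS (open row1); precharges=3
Acc 6: bank2 row1 -> MISS (open row1); precharges=4
Acc 7: bank1 row3 -> MISS (open row3); precharges=4
Acc 8: bank0 row0 -> MISS (open row0); precharges=5
Acc 9: bank2 row4 -> MISS (open row4); precharges=6
Acc 10: bank1 row1 -> MISS (open row1); precharges=7
Acc 11: bank0 row3 -> MISS (open row3); precharges=8
Acc 12: bank1 row3 -> MISS (open row3); precharges=9
Acc 13: bank1 row1 -> MISS (open row1); precharges=10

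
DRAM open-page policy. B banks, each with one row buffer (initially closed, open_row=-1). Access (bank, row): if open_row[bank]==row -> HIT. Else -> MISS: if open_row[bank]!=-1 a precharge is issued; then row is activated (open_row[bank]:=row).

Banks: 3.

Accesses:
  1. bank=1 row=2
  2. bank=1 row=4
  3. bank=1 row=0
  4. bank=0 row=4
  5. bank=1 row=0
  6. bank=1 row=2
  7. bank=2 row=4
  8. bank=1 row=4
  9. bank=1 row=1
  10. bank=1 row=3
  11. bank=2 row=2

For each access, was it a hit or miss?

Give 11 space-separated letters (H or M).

Answer: M M M M H M M M M M M

Derivation:
Acc 1: bank1 row2 -> MISS (open row2); precharges=0
Acc 2: bank1 row4 -> MISS (open row4); precharges=1
Acc 3: bank1 row0 -> MISS (open row0); precharges=2
Acc 4: bank0 row4 -> MISS (open row4); precharges=2
Acc 5: bank1 row0 -> HIT
Acc 6: bank1 row2 -> MISS (open row2); precharges=3
Acc 7: bank2 row4 -> MISS (open row4); precharges=3
Acc 8: bank1 row4 -> MISS (open row4); precharges=4
Acc 9: bank1 row1 -> MISS (open row1); precharges=5
Acc 10: bank1 row3 -> MISS (open row3); precharges=6
Acc 11: bank2 row2 -> MISS (open row2); precharges=7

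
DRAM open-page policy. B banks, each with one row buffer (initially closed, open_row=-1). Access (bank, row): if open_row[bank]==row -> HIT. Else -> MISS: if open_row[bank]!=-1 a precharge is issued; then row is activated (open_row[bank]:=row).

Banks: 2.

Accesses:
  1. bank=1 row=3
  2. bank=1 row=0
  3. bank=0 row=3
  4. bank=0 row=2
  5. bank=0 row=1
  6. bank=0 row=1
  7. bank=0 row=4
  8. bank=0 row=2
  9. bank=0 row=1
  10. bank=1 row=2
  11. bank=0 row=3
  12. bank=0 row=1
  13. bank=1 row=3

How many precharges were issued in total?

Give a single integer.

Answer: 10

Derivation:
Acc 1: bank1 row3 -> MISS (open row3); precharges=0
Acc 2: bank1 row0 -> MISS (open row0); precharges=1
Acc 3: bank0 row3 -> MISS (open row3); precharges=1
Acc 4: bank0 row2 -> MISS (open row2); precharges=2
Acc 5: bank0 row1 -> MISS (open row1); precharges=3
Acc 6: bank0 row1 -> HIT
Acc 7: bank0 row4 -> MISS (open row4); precharges=4
Acc 8: bank0 row2 -> MISS (open row2); precharges=5
Acc 9: bank0 row1 -> MISS (open row1); precharges=6
Acc 10: bank1 row2 -> MISS (open row2); precharges=7
Acc 11: bank0 row3 -> MISS (open row3); precharges=8
Acc 12: bank0 row1 -> MISS (open row1); precharges=9
Acc 13: bank1 row3 -> MISS (open row3); precharges=10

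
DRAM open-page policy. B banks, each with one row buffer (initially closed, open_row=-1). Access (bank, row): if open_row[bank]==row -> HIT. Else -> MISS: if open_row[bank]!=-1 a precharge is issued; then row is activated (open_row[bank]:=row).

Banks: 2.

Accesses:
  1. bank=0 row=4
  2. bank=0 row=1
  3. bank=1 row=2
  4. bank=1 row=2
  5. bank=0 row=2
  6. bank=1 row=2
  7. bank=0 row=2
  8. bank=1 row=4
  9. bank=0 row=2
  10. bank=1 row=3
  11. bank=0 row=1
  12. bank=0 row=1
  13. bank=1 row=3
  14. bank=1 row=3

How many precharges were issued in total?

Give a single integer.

Answer: 5

Derivation:
Acc 1: bank0 row4 -> MISS (open row4); precharges=0
Acc 2: bank0 row1 -> MISS (open row1); precharges=1
Acc 3: bank1 row2 -> MISS (open row2); precharges=1
Acc 4: bank1 row2 -> HIT
Acc 5: bank0 row2 -> MISS (open row2); precharges=2
Acc 6: bank1 row2 -> HIT
Acc 7: bank0 row2 -> HIT
Acc 8: bank1 row4 -> MISS (open row4); precharges=3
Acc 9: bank0 row2 -> HIT
Acc 10: bank1 row3 -> MISS (open row3); precharges=4
Acc 11: bank0 row1 -> MISS (open row1); precharges=5
Acc 12: bank0 row1 -> HIT
Acc 13: bank1 row3 -> HIT
Acc 14: bank1 row3 -> HIT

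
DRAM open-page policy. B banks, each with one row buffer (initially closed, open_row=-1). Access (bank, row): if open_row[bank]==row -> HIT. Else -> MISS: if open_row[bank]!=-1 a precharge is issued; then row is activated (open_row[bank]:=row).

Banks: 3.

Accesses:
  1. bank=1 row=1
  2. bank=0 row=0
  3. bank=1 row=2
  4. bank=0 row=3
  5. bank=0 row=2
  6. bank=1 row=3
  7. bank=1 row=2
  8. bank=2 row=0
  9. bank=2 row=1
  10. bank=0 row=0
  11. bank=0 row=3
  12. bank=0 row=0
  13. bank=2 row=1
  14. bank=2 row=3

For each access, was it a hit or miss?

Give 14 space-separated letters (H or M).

Answer: M M M M M M M M M M M M H M

Derivation:
Acc 1: bank1 row1 -> MISS (open row1); precharges=0
Acc 2: bank0 row0 -> MISS (open row0); precharges=0
Acc 3: bank1 row2 -> MISS (open row2); precharges=1
Acc 4: bank0 row3 -> MISS (open row3); precharges=2
Acc 5: bank0 row2 -> MISS (open row2); precharges=3
Acc 6: bank1 row3 -> MISS (open row3); precharges=4
Acc 7: bank1 row2 -> MISS (open row2); precharges=5
Acc 8: bank2 row0 -> MISS (open row0); precharges=5
Acc 9: bank2 row1 -> MISS (open row1); precharges=6
Acc 10: bank0 row0 -> MISS (open row0); precharges=7
Acc 11: bank0 row3 -> MISS (open row3); precharges=8
Acc 12: bank0 row0 -> MISS (open row0); precharges=9
Acc 13: bank2 row1 -> HIT
Acc 14: bank2 row3 -> MISS (open row3); precharges=10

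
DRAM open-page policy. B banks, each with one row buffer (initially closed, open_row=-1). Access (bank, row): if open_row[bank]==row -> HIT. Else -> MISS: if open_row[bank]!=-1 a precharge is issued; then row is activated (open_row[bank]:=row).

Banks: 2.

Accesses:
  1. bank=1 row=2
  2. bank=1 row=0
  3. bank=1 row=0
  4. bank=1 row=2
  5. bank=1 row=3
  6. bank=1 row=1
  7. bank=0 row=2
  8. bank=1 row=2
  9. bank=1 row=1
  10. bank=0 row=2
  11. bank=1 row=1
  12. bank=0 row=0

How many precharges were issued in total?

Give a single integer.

Acc 1: bank1 row2 -> MISS (open row2); precharges=0
Acc 2: bank1 row0 -> MISS (open row0); precharges=1
Acc 3: bank1 row0 -> HIT
Acc 4: bank1 row2 -> MISS (open row2); precharges=2
Acc 5: bank1 row3 -> MISS (open row3); precharges=3
Acc 6: bank1 row1 -> MISS (open row1); precharges=4
Acc 7: bank0 row2 -> MISS (open row2); precharges=4
Acc 8: bank1 row2 -> MISS (open row2); precharges=5
Acc 9: bank1 row1 -> MISS (open row1); precharges=6
Acc 10: bank0 row2 -> HIT
Acc 11: bank1 row1 -> HIT
Acc 12: bank0 row0 -> MISS (open row0); precharges=7

Answer: 7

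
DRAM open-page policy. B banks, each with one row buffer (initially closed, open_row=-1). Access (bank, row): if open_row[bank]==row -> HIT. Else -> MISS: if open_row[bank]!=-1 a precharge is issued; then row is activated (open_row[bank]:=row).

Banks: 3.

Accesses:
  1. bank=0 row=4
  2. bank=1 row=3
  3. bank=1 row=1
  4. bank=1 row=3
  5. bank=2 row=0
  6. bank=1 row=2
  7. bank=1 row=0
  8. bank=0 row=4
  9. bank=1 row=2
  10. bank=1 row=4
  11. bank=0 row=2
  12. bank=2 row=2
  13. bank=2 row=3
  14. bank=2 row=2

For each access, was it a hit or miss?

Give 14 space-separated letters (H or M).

Answer: M M M M M M M H M M M M M M

Derivation:
Acc 1: bank0 row4 -> MISS (open row4); precharges=0
Acc 2: bank1 row3 -> MISS (open row3); precharges=0
Acc 3: bank1 row1 -> MISS (open row1); precharges=1
Acc 4: bank1 row3 -> MISS (open row3); precharges=2
Acc 5: bank2 row0 -> MISS (open row0); precharges=2
Acc 6: bank1 row2 -> MISS (open row2); precharges=3
Acc 7: bank1 row0 -> MISS (open row0); precharges=4
Acc 8: bank0 row4 -> HIT
Acc 9: bank1 row2 -> MISS (open row2); precharges=5
Acc 10: bank1 row4 -> MISS (open row4); precharges=6
Acc 11: bank0 row2 -> MISS (open row2); precharges=7
Acc 12: bank2 row2 -> MISS (open row2); precharges=8
Acc 13: bank2 row3 -> MISS (open row3); precharges=9
Acc 14: bank2 row2 -> MISS (open row2); precharges=10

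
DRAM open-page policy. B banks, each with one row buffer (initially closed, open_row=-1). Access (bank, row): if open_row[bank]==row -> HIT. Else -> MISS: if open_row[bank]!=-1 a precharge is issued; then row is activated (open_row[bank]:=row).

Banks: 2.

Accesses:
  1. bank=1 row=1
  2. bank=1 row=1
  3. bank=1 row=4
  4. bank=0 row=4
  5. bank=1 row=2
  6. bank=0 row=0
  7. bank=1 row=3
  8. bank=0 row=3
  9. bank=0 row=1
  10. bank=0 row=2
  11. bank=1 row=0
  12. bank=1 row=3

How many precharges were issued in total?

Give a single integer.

Answer: 9

Derivation:
Acc 1: bank1 row1 -> MISS (open row1); precharges=0
Acc 2: bank1 row1 -> HIT
Acc 3: bank1 row4 -> MISS (open row4); precharges=1
Acc 4: bank0 row4 -> MISS (open row4); precharges=1
Acc 5: bank1 row2 -> MISS (open row2); precharges=2
Acc 6: bank0 row0 -> MISS (open row0); precharges=3
Acc 7: bank1 row3 -> MISS (open row3); precharges=4
Acc 8: bank0 row3 -> MISS (open row3); precharges=5
Acc 9: bank0 row1 -> MISS (open row1); precharges=6
Acc 10: bank0 row2 -> MISS (open row2); precharges=7
Acc 11: bank1 row0 -> MISS (open row0); precharges=8
Acc 12: bank1 row3 -> MISS (open row3); precharges=9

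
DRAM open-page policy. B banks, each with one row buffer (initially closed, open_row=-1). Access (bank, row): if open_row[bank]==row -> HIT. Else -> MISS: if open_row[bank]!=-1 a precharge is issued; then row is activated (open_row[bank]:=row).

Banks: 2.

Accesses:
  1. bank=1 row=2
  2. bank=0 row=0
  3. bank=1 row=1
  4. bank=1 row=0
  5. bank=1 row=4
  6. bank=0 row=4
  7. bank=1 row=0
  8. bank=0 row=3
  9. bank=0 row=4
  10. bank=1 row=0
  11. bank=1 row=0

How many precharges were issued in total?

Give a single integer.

Answer: 7

Derivation:
Acc 1: bank1 row2 -> MISS (open row2); precharges=0
Acc 2: bank0 row0 -> MISS (open row0); precharges=0
Acc 3: bank1 row1 -> MISS (open row1); precharges=1
Acc 4: bank1 row0 -> MISS (open row0); precharges=2
Acc 5: bank1 row4 -> MISS (open row4); precharges=3
Acc 6: bank0 row4 -> MISS (open row4); precharges=4
Acc 7: bank1 row0 -> MISS (open row0); precharges=5
Acc 8: bank0 row3 -> MISS (open row3); precharges=6
Acc 9: bank0 row4 -> MISS (open row4); precharges=7
Acc 10: bank1 row0 -> HIT
Acc 11: bank1 row0 -> HIT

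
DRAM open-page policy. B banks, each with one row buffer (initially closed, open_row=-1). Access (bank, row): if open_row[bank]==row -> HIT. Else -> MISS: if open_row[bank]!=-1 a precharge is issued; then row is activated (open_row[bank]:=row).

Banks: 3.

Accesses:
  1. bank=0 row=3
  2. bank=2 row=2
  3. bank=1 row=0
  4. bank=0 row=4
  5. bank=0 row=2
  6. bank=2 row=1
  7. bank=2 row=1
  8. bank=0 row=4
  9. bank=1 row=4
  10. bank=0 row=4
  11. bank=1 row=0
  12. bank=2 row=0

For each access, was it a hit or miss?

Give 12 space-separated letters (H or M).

Acc 1: bank0 row3 -> MISS (open row3); precharges=0
Acc 2: bank2 row2 -> MISS (open row2); precharges=0
Acc 3: bank1 row0 -> MISS (open row0); precharges=0
Acc 4: bank0 row4 -> MISS (open row4); precharges=1
Acc 5: bank0 row2 -> MISS (open row2); precharges=2
Acc 6: bank2 row1 -> MISS (open row1); precharges=3
Acc 7: bank2 row1 -> HIT
Acc 8: bank0 row4 -> MISS (open row4); precharges=4
Acc 9: bank1 row4 -> MISS (open row4); precharges=5
Acc 10: bank0 row4 -> HIT
Acc 11: bank1 row0 -> MISS (open row0); precharges=6
Acc 12: bank2 row0 -> MISS (open row0); precharges=7

Answer: M M M M M M H M M H M M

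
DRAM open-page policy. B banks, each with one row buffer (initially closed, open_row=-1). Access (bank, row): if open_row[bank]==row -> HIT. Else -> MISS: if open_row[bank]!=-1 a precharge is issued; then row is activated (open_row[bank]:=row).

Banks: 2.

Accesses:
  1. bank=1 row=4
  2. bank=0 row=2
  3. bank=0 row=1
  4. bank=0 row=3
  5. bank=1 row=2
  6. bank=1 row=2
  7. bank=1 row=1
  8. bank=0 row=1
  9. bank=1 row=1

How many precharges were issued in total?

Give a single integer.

Answer: 5

Derivation:
Acc 1: bank1 row4 -> MISS (open row4); precharges=0
Acc 2: bank0 row2 -> MISS (open row2); precharges=0
Acc 3: bank0 row1 -> MISS (open row1); precharges=1
Acc 4: bank0 row3 -> MISS (open row3); precharges=2
Acc 5: bank1 row2 -> MISS (open row2); precharges=3
Acc 6: bank1 row2 -> HIT
Acc 7: bank1 row1 -> MISS (open row1); precharges=4
Acc 8: bank0 row1 -> MISS (open row1); precharges=5
Acc 9: bank1 row1 -> HIT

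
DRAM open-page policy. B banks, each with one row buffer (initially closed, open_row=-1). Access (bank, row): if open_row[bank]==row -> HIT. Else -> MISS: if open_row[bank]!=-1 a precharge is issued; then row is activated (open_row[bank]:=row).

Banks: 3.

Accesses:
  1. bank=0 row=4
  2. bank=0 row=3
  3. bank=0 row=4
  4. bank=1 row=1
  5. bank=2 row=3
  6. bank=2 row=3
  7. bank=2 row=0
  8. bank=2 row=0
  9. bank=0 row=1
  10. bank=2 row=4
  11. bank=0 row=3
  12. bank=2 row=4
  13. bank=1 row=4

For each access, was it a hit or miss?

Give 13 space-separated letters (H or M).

Acc 1: bank0 row4 -> MISS (open row4); precharges=0
Acc 2: bank0 row3 -> MISS (open row3); precharges=1
Acc 3: bank0 row4 -> MISS (open row4); precharges=2
Acc 4: bank1 row1 -> MISS (open row1); precharges=2
Acc 5: bank2 row3 -> MISS (open row3); precharges=2
Acc 6: bank2 row3 -> HIT
Acc 7: bank2 row0 -> MISS (open row0); precharges=3
Acc 8: bank2 row0 -> HIT
Acc 9: bank0 row1 -> MISS (open row1); precharges=4
Acc 10: bank2 row4 -> MISS (open row4); precharges=5
Acc 11: bank0 row3 -> MISS (open row3); precharges=6
Acc 12: bank2 row4 -> HIT
Acc 13: bank1 row4 -> MISS (open row4); precharges=7

Answer: M M M M M H M H M M M H M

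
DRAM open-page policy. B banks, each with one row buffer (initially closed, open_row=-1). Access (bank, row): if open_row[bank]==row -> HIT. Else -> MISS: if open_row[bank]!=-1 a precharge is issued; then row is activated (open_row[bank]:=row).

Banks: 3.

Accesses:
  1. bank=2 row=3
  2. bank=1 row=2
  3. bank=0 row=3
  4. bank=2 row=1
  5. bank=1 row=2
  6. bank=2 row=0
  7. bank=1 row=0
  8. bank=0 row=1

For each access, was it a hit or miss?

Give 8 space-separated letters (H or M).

Answer: M M M M H M M M

Derivation:
Acc 1: bank2 row3 -> MISS (open row3); precharges=0
Acc 2: bank1 row2 -> MISS (open row2); precharges=0
Acc 3: bank0 row3 -> MISS (open row3); precharges=0
Acc 4: bank2 row1 -> MISS (open row1); precharges=1
Acc 5: bank1 row2 -> HIT
Acc 6: bank2 row0 -> MISS (open row0); precharges=2
Acc 7: bank1 row0 -> MISS (open row0); precharges=3
Acc 8: bank0 row1 -> MISS (open row1); precharges=4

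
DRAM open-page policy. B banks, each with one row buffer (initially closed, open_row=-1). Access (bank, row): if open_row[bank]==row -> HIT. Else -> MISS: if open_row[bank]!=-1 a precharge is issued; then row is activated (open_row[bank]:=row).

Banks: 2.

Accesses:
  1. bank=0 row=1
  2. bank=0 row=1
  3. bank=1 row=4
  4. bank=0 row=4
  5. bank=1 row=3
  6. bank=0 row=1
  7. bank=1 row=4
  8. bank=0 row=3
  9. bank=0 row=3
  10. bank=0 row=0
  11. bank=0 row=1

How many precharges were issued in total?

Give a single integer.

Acc 1: bank0 row1 -> MISS (open row1); precharges=0
Acc 2: bank0 row1 -> HIT
Acc 3: bank1 row4 -> MISS (open row4); precharges=0
Acc 4: bank0 row4 -> MISS (open row4); precharges=1
Acc 5: bank1 row3 -> MISS (open row3); precharges=2
Acc 6: bank0 row1 -> MISS (open row1); precharges=3
Acc 7: bank1 row4 -> MISS (open row4); precharges=4
Acc 8: bank0 row3 -> MISS (open row3); precharges=5
Acc 9: bank0 row3 -> HIT
Acc 10: bank0 row0 -> MISS (open row0); precharges=6
Acc 11: bank0 row1 -> MISS (open row1); precharges=7

Answer: 7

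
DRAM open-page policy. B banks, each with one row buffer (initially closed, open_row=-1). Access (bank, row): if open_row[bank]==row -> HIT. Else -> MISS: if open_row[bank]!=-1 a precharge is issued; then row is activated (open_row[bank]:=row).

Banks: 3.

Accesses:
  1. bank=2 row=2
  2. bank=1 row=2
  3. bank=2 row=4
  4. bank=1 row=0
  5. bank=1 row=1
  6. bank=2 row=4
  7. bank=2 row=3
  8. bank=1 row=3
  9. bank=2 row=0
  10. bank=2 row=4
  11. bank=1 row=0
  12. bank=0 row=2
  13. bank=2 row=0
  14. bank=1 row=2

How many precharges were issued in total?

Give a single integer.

Acc 1: bank2 row2 -> MISS (open row2); precharges=0
Acc 2: bank1 row2 -> MISS (open row2); precharges=0
Acc 3: bank2 row4 -> MISS (open row4); precharges=1
Acc 4: bank1 row0 -> MISS (open row0); precharges=2
Acc 5: bank1 row1 -> MISS (open row1); precharges=3
Acc 6: bank2 row4 -> HIT
Acc 7: bank2 row3 -> MISS (open row3); precharges=4
Acc 8: bank1 row3 -> MISS (open row3); precharges=5
Acc 9: bank2 row0 -> MISS (open row0); precharges=6
Acc 10: bank2 row4 -> MISS (open row4); precharges=7
Acc 11: bank1 row0 -> MISS (open row0); precharges=8
Acc 12: bank0 row2 -> MISS (open row2); precharges=8
Acc 13: bank2 row0 -> MISS (open row0); precharges=9
Acc 14: bank1 row2 -> MISS (open row2); precharges=10

Answer: 10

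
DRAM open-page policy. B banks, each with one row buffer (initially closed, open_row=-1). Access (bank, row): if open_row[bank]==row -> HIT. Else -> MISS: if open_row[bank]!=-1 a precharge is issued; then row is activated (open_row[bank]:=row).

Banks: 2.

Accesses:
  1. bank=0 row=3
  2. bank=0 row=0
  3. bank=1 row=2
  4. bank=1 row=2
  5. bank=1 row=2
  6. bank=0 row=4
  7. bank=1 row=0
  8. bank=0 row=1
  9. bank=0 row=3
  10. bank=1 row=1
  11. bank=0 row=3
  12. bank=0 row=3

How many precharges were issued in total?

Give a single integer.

Acc 1: bank0 row3 -> MISS (open row3); precharges=0
Acc 2: bank0 row0 -> MISS (open row0); precharges=1
Acc 3: bank1 row2 -> MISS (open row2); precharges=1
Acc 4: bank1 row2 -> HIT
Acc 5: bank1 row2 -> HIT
Acc 6: bank0 row4 -> MISS (open row4); precharges=2
Acc 7: bank1 row0 -> MISS (open row0); precharges=3
Acc 8: bank0 row1 -> MISS (open row1); precharges=4
Acc 9: bank0 row3 -> MISS (open row3); precharges=5
Acc 10: bank1 row1 -> MISS (open row1); precharges=6
Acc 11: bank0 row3 -> HIT
Acc 12: bank0 row3 -> HIT

Answer: 6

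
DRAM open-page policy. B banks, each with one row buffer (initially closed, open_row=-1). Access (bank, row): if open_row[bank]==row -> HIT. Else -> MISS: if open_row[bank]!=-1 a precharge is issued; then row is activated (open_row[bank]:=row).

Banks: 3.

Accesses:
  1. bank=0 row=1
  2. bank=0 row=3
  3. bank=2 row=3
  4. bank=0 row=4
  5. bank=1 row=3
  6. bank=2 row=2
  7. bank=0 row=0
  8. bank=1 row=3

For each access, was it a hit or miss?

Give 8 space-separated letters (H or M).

Acc 1: bank0 row1 -> MISS (open row1); precharges=0
Acc 2: bank0 row3 -> MISS (open row3); precharges=1
Acc 3: bank2 row3 -> MISS (open row3); precharges=1
Acc 4: bank0 row4 -> MISS (open row4); precharges=2
Acc 5: bank1 row3 -> MISS (open row3); precharges=2
Acc 6: bank2 row2 -> MISS (open row2); precharges=3
Acc 7: bank0 row0 -> MISS (open row0); precharges=4
Acc 8: bank1 row3 -> HIT

Answer: M M M M M M M H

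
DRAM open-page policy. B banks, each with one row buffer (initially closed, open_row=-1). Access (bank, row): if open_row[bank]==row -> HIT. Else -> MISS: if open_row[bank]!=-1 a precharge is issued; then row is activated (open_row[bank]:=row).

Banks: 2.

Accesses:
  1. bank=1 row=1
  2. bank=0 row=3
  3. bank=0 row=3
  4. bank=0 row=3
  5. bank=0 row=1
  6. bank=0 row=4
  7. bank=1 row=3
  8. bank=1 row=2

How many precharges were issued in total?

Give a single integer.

Answer: 4

Derivation:
Acc 1: bank1 row1 -> MISS (open row1); precharges=0
Acc 2: bank0 row3 -> MISS (open row3); precharges=0
Acc 3: bank0 row3 -> HIT
Acc 4: bank0 row3 -> HIT
Acc 5: bank0 row1 -> MISS (open row1); precharges=1
Acc 6: bank0 row4 -> MISS (open row4); precharges=2
Acc 7: bank1 row3 -> MISS (open row3); precharges=3
Acc 8: bank1 row2 -> MISS (open row2); precharges=4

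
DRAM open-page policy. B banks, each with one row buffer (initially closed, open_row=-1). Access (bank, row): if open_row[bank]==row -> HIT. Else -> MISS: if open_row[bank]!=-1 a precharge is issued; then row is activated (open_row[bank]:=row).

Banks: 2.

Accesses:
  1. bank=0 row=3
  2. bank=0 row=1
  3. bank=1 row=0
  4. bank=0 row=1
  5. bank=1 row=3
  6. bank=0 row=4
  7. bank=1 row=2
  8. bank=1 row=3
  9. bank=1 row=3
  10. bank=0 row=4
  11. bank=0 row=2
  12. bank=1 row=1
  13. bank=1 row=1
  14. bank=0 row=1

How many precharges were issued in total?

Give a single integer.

Acc 1: bank0 row3 -> MISS (open row3); precharges=0
Acc 2: bank0 row1 -> MISS (open row1); precharges=1
Acc 3: bank1 row0 -> MISS (open row0); precharges=1
Acc 4: bank0 row1 -> HIT
Acc 5: bank1 row3 -> MISS (open row3); precharges=2
Acc 6: bank0 row4 -> MISS (open row4); precharges=3
Acc 7: bank1 row2 -> MISS (open row2); precharges=4
Acc 8: bank1 row3 -> MISS (open row3); precharges=5
Acc 9: bank1 row3 -> HIT
Acc 10: bank0 row4 -> HIT
Acc 11: bank0 row2 -> MISS (open row2); precharges=6
Acc 12: bank1 row1 -> MISS (open row1); precharges=7
Acc 13: bank1 row1 -> HIT
Acc 14: bank0 row1 -> MISS (open row1); precharges=8

Answer: 8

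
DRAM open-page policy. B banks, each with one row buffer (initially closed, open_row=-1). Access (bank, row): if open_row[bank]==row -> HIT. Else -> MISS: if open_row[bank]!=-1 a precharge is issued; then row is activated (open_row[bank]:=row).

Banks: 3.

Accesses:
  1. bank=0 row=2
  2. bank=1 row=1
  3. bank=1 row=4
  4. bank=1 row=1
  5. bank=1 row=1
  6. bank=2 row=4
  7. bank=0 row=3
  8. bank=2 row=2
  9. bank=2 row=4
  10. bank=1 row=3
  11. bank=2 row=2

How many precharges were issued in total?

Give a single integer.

Answer: 7

Derivation:
Acc 1: bank0 row2 -> MISS (open row2); precharges=0
Acc 2: bank1 row1 -> MISS (open row1); precharges=0
Acc 3: bank1 row4 -> MISS (open row4); precharges=1
Acc 4: bank1 row1 -> MISS (open row1); precharges=2
Acc 5: bank1 row1 -> HIT
Acc 6: bank2 row4 -> MISS (open row4); precharges=2
Acc 7: bank0 row3 -> MISS (open row3); precharges=3
Acc 8: bank2 row2 -> MISS (open row2); precharges=4
Acc 9: bank2 row4 -> MISS (open row4); precharges=5
Acc 10: bank1 row3 -> MISS (open row3); precharges=6
Acc 11: bank2 row2 -> MISS (open row2); precharges=7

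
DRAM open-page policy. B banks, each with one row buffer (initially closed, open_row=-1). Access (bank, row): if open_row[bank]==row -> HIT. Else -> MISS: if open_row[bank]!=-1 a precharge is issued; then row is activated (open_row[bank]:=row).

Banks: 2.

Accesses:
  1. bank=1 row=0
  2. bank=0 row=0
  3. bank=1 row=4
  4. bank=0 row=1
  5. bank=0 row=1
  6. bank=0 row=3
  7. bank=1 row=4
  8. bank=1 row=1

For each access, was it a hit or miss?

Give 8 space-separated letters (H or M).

Answer: M M M M H M H M

Derivation:
Acc 1: bank1 row0 -> MISS (open row0); precharges=0
Acc 2: bank0 row0 -> MISS (open row0); precharges=0
Acc 3: bank1 row4 -> MISS (open row4); precharges=1
Acc 4: bank0 row1 -> MISS (open row1); precharges=2
Acc 5: bank0 row1 -> HIT
Acc 6: bank0 row3 -> MISS (open row3); precharges=3
Acc 7: bank1 row4 -> HIT
Acc 8: bank1 row1 -> MISS (open row1); precharges=4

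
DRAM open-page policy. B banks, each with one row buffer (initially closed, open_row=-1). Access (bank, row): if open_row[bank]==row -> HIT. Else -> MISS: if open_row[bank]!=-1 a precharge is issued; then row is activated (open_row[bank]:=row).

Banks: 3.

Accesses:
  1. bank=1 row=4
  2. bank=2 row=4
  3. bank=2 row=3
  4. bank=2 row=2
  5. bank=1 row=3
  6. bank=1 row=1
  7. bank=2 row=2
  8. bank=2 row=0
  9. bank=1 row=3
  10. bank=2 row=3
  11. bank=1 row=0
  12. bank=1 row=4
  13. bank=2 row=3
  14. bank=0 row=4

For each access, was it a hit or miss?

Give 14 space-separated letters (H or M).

Acc 1: bank1 row4 -> MISS (open row4); precharges=0
Acc 2: bank2 row4 -> MISS (open row4); precharges=0
Acc 3: bank2 row3 -> MISS (open row3); precharges=1
Acc 4: bank2 row2 -> MISS (open row2); precharges=2
Acc 5: bank1 row3 -> MISS (open row3); precharges=3
Acc 6: bank1 row1 -> MISS (open row1); precharges=4
Acc 7: bank2 row2 -> HIT
Acc 8: bank2 row0 -> MISS (open row0); precharges=5
Acc 9: bank1 row3 -> MISS (open row3); precharges=6
Acc 10: bank2 row3 -> MISS (open row3); precharges=7
Acc 11: bank1 row0 -> MISS (open row0); precharges=8
Acc 12: bank1 row4 -> MISS (open row4); precharges=9
Acc 13: bank2 row3 -> HIT
Acc 14: bank0 row4 -> MISS (open row4); precharges=9

Answer: M M M M M M H M M M M M H M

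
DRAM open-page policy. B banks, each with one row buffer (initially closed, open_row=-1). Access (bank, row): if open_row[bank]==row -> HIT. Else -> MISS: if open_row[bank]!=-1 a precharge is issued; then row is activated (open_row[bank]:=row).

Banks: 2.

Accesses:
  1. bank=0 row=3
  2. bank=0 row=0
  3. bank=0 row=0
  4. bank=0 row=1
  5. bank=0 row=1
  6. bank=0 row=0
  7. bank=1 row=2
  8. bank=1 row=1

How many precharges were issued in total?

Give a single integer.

Answer: 4

Derivation:
Acc 1: bank0 row3 -> MISS (open row3); precharges=0
Acc 2: bank0 row0 -> MISS (open row0); precharges=1
Acc 3: bank0 row0 -> HIT
Acc 4: bank0 row1 -> MISS (open row1); precharges=2
Acc 5: bank0 row1 -> HIT
Acc 6: bank0 row0 -> MISS (open row0); precharges=3
Acc 7: bank1 row2 -> MISS (open row2); precharges=3
Acc 8: bank1 row1 -> MISS (open row1); precharges=4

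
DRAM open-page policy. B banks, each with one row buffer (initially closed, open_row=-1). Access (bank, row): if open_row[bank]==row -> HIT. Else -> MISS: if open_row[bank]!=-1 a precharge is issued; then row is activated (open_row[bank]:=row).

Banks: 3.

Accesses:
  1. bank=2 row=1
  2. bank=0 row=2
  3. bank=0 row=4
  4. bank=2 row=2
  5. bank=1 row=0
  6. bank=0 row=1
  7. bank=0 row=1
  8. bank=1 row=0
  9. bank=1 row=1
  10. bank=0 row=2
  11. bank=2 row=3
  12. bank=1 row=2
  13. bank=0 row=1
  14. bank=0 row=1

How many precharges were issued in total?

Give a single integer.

Acc 1: bank2 row1 -> MISS (open row1); precharges=0
Acc 2: bank0 row2 -> MISS (open row2); precharges=0
Acc 3: bank0 row4 -> MISS (open row4); precharges=1
Acc 4: bank2 row2 -> MISS (open row2); precharges=2
Acc 5: bank1 row0 -> MISS (open row0); precharges=2
Acc 6: bank0 row1 -> MISS (open row1); precharges=3
Acc 7: bank0 row1 -> HIT
Acc 8: bank1 row0 -> HIT
Acc 9: bank1 row1 -> MISS (open row1); precharges=4
Acc 10: bank0 row2 -> MISS (open row2); precharges=5
Acc 11: bank2 row3 -> MISS (open row3); precharges=6
Acc 12: bank1 row2 -> MISS (open row2); precharges=7
Acc 13: bank0 row1 -> MISS (open row1); precharges=8
Acc 14: bank0 row1 -> HIT

Answer: 8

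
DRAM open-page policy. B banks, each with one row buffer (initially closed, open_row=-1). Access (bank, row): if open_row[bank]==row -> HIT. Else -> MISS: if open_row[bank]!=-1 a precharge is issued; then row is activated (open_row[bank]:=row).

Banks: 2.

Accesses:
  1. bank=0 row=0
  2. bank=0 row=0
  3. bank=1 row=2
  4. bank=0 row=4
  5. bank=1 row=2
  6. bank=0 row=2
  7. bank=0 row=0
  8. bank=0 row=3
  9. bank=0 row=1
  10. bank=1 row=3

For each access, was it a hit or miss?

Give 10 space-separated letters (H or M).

Acc 1: bank0 row0 -> MISS (open row0); precharges=0
Acc 2: bank0 row0 -> HIT
Acc 3: bank1 row2 -> MISS (open row2); precharges=0
Acc 4: bank0 row4 -> MISS (open row4); precharges=1
Acc 5: bank1 row2 -> HIT
Acc 6: bank0 row2 -> MISS (open row2); precharges=2
Acc 7: bank0 row0 -> MISS (open row0); precharges=3
Acc 8: bank0 row3 -> MISS (open row3); precharges=4
Acc 9: bank0 row1 -> MISS (open row1); precharges=5
Acc 10: bank1 row3 -> MISS (open row3); precharges=6

Answer: M H M M H M M M M M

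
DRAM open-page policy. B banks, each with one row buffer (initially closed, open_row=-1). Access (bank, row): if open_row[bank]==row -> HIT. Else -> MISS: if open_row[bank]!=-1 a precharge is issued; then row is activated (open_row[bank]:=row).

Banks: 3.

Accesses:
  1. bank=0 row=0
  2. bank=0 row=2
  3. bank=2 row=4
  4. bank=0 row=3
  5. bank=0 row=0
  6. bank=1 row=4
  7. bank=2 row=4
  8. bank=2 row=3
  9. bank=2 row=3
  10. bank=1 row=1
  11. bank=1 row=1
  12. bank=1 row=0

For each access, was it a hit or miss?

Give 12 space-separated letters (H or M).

Answer: M M M M M M H M H M H M

Derivation:
Acc 1: bank0 row0 -> MISS (open row0); precharges=0
Acc 2: bank0 row2 -> MISS (open row2); precharges=1
Acc 3: bank2 row4 -> MISS (open row4); precharges=1
Acc 4: bank0 row3 -> MISS (open row3); precharges=2
Acc 5: bank0 row0 -> MISS (open row0); precharges=3
Acc 6: bank1 row4 -> MISS (open row4); precharges=3
Acc 7: bank2 row4 -> HIT
Acc 8: bank2 row3 -> MISS (open row3); precharges=4
Acc 9: bank2 row3 -> HIT
Acc 10: bank1 row1 -> MISS (open row1); precharges=5
Acc 11: bank1 row1 -> HIT
Acc 12: bank1 row0 -> MISS (open row0); precharges=6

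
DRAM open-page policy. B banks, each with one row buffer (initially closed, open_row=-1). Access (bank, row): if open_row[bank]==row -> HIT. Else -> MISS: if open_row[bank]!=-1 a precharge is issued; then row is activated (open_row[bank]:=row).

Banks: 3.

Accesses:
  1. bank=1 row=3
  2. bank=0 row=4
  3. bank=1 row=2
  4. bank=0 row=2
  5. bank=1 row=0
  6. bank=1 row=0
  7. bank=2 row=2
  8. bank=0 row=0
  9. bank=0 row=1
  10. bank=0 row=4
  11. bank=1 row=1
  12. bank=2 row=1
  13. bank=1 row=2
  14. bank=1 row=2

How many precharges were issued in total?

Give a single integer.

Acc 1: bank1 row3 -> MISS (open row3); precharges=0
Acc 2: bank0 row4 -> MISS (open row4); precharges=0
Acc 3: bank1 row2 -> MISS (open row2); precharges=1
Acc 4: bank0 row2 -> MISS (open row2); precharges=2
Acc 5: bank1 row0 -> MISS (open row0); precharges=3
Acc 6: bank1 row0 -> HIT
Acc 7: bank2 row2 -> MISS (open row2); precharges=3
Acc 8: bank0 row0 -> MISS (open row0); precharges=4
Acc 9: bank0 row1 -> MISS (open row1); precharges=5
Acc 10: bank0 row4 -> MISS (open row4); precharges=6
Acc 11: bank1 row1 -> MISS (open row1); precharges=7
Acc 12: bank2 row1 -> MISS (open row1); precharges=8
Acc 13: bank1 row2 -> MISS (open row2); precharges=9
Acc 14: bank1 row2 -> HIT

Answer: 9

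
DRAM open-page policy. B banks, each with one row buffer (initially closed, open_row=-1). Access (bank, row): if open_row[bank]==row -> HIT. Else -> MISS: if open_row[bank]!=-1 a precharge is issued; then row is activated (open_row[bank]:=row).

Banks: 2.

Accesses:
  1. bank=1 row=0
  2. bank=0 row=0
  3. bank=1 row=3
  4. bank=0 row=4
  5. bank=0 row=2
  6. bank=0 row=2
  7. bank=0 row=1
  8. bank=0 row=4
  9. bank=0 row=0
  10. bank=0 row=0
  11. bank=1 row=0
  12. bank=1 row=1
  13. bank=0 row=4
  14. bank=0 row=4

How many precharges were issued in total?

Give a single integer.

Acc 1: bank1 row0 -> MISS (open row0); precharges=0
Acc 2: bank0 row0 -> MISS (open row0); precharges=0
Acc 3: bank1 row3 -> MISS (open row3); precharges=1
Acc 4: bank0 row4 -> MISS (open row4); precharges=2
Acc 5: bank0 row2 -> MISS (open row2); precharges=3
Acc 6: bank0 row2 -> HIT
Acc 7: bank0 row1 -> MISS (open row1); precharges=4
Acc 8: bank0 row4 -> MISS (open row4); precharges=5
Acc 9: bank0 row0 -> MISS (open row0); precharges=6
Acc 10: bank0 row0 -> HIT
Acc 11: bank1 row0 -> MISS (open row0); precharges=7
Acc 12: bank1 row1 -> MISS (open row1); precharges=8
Acc 13: bank0 row4 -> MISS (open row4); precharges=9
Acc 14: bank0 row4 -> HIT

Answer: 9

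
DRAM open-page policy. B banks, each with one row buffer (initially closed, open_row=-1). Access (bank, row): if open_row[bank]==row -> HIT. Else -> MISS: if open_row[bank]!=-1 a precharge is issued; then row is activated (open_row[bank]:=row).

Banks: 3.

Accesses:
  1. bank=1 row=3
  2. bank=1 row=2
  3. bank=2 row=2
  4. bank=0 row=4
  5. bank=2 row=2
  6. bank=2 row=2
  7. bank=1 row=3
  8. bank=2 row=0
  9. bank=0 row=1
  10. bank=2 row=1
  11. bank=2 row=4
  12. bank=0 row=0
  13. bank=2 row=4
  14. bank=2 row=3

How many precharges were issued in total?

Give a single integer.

Acc 1: bank1 row3 -> MISS (open row3); precharges=0
Acc 2: bank1 row2 -> MISS (open row2); precharges=1
Acc 3: bank2 row2 -> MISS (open row2); precharges=1
Acc 4: bank0 row4 -> MISS (open row4); precharges=1
Acc 5: bank2 row2 -> HIT
Acc 6: bank2 row2 -> HIT
Acc 7: bank1 row3 -> MISS (open row3); precharges=2
Acc 8: bank2 row0 -> MISS (open row0); precharges=3
Acc 9: bank0 row1 -> MISS (open row1); precharges=4
Acc 10: bank2 row1 -> MISS (open row1); precharges=5
Acc 11: bank2 row4 -> MISS (open row4); precharges=6
Acc 12: bank0 row0 -> MISS (open row0); precharges=7
Acc 13: bank2 row4 -> HIT
Acc 14: bank2 row3 -> MISS (open row3); precharges=8

Answer: 8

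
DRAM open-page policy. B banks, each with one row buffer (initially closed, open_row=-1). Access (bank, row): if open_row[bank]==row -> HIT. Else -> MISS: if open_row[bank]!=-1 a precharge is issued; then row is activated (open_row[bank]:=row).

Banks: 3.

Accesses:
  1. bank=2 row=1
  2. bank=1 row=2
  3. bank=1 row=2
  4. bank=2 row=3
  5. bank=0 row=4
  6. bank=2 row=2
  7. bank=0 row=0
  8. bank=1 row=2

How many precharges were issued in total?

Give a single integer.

Acc 1: bank2 row1 -> MISS (open row1); precharges=0
Acc 2: bank1 row2 -> MISS (open row2); precharges=0
Acc 3: bank1 row2 -> HIT
Acc 4: bank2 row3 -> MISS (open row3); precharges=1
Acc 5: bank0 row4 -> MISS (open row4); precharges=1
Acc 6: bank2 row2 -> MISS (open row2); precharges=2
Acc 7: bank0 row0 -> MISS (open row0); precharges=3
Acc 8: bank1 row2 -> HIT

Answer: 3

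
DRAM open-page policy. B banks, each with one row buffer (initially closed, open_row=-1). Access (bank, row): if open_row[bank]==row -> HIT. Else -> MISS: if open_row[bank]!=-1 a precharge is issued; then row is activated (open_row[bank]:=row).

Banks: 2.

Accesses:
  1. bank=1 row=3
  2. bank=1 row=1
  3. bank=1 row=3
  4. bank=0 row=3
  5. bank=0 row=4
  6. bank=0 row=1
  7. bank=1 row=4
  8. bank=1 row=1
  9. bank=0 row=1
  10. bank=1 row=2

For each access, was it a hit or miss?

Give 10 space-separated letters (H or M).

Acc 1: bank1 row3 -> MISS (open row3); precharges=0
Acc 2: bank1 row1 -> MISS (open row1); precharges=1
Acc 3: bank1 row3 -> MISS (open row3); precharges=2
Acc 4: bank0 row3 -> MISS (open row3); precharges=2
Acc 5: bank0 row4 -> MISS (open row4); precharges=3
Acc 6: bank0 row1 -> MISS (open row1); precharges=4
Acc 7: bank1 row4 -> MISS (open row4); precharges=5
Acc 8: bank1 row1 -> MISS (open row1); precharges=6
Acc 9: bank0 row1 -> HIT
Acc 10: bank1 row2 -> MISS (open row2); precharges=7

Answer: M M M M M M M M H M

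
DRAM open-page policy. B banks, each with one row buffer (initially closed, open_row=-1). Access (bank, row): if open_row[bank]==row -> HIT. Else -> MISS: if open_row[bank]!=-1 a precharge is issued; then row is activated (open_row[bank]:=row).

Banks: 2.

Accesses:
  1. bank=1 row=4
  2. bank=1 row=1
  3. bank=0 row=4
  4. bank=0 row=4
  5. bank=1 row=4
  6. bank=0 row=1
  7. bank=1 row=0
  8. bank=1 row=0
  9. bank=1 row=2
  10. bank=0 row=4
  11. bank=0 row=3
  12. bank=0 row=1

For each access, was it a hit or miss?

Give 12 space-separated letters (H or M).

Answer: M M M H M M M H M M M M

Derivation:
Acc 1: bank1 row4 -> MISS (open row4); precharges=0
Acc 2: bank1 row1 -> MISS (open row1); precharges=1
Acc 3: bank0 row4 -> MISS (open row4); precharges=1
Acc 4: bank0 row4 -> HIT
Acc 5: bank1 row4 -> MISS (open row4); precharges=2
Acc 6: bank0 row1 -> MISS (open row1); precharges=3
Acc 7: bank1 row0 -> MISS (open row0); precharges=4
Acc 8: bank1 row0 -> HIT
Acc 9: bank1 row2 -> MISS (open row2); precharges=5
Acc 10: bank0 row4 -> MISS (open row4); precharges=6
Acc 11: bank0 row3 -> MISS (open row3); precharges=7
Acc 12: bank0 row1 -> MISS (open row1); precharges=8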